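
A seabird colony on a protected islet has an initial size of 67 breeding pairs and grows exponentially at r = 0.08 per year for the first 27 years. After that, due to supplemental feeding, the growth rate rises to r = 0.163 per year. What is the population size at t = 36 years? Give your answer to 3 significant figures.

Phase 1: N(27) = 67·e^(0.08×27) = 67·e^2.16 = 580.966.
Phase 2 runs for 36 − 27 = 9 years at r = 0.163.
N(36) = 580.966·e^(0.163×9) = 580.966·e^1.467 = 2519.19.

2520 breeding pairs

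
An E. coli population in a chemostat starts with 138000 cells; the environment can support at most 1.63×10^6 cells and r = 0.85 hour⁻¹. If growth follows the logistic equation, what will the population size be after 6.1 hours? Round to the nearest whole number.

A = (K − N₀)/N₀ = (1.63×10^6 − 138000)/138000 = 10.812.
N(t) = K/(1 + A·e^(−rt)) = 1.63×10^6/(1 + 10.812×e^(−0.85×6.1)).
e^(−5.185) = 0.0055999; denominator = 1 + 10.812×0.0055999 = 1.0605.
N = 1.63×10^6/1.0605 = 1.536947×10^6.

1536947 cells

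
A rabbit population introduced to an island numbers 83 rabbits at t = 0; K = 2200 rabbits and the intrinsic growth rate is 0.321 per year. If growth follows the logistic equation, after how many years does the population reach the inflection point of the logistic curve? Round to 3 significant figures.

Logistic growth is fastest at N = K/2 = 1100.
A = (K − N₀)/N₀ = 25.506. Set K/(1 + A·e^(−rt)) = K/2 → A·e^(−rt) = 1.
e^(−0.321t) = 1/25.506 = 0.0392064, so t = ln(25.506)/0.321 = 3.2389/0.321 = 10.09.

10.1 years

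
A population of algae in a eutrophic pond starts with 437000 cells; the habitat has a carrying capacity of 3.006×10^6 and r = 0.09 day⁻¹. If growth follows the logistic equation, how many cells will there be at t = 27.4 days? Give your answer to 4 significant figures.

2005000 cells

A = (K − N₀)/N₀ = (3.006×10^6 − 437000)/437000 = 5.8787.
N(t) = K/(1 + A·e^(−rt)) = 3.006×10^6/(1 + 5.8787×e^(−0.09×27.4)).
e^(−2.466) = 0.084924; denominator = 1 + 5.8787×0.084924 = 1.4992.
N = 3.006×10^6/1.4992 = 2.005011×10^6.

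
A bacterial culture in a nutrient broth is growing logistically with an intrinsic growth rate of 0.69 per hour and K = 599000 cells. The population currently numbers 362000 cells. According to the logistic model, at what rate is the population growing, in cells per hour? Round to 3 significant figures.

98800 cells per hour

dN/dt = rN(1 − N/K) = 0.69 × 362000 × (1 − 362000/599000).
1 − 362000/599000 = 0.39566; dN/dt = 0.69 × 362000 × 0.39566 = 98828.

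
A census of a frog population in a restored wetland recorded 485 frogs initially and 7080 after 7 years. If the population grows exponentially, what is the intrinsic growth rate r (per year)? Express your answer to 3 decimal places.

From N(t) = N₀·e^(rt): e^(r·7) = 7080/485 = 14.598.
r·7 = ln(14.598) = 2.6809, so r = 2.6809/7 = 0.38298.

0.383 per year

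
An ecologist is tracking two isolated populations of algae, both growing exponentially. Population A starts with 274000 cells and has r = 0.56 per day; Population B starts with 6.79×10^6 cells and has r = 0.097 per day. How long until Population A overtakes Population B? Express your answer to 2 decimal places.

6.93 days

Set 274000·e^(0.56t) = 6.79×10^6·e^(0.097t).
e^((0.56 − 0.097)t) = 6.79×10^6/274000 → e^(0.463·t) = 24.781.
0.463·t = ln(24.781) = 3.2101, so t = 3.2101/0.463 = 6.9332.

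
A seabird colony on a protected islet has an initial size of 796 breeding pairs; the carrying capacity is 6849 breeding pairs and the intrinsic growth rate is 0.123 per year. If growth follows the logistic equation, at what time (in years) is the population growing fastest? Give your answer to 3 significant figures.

16.5 years

Logistic growth is fastest at N = K/2 = 3424.5.
A = (K − N₀)/N₀ = 7.6043. Set K/(1 + A·e^(−rt)) = K/2 → A·e^(−rt) = 1.
e^(−0.123t) = 1/7.6043 = 0.131505, so t = ln(7.6043)/0.123 = 2.0287/0.123 = 16.494.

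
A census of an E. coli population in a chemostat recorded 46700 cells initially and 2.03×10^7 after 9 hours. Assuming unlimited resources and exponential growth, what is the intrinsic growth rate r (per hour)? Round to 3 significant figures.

From N(t) = N₀·e^(rt): e^(r·9) = 2.03×10^7/46700 = 434.69.
r·9 = ln(434.69) = 6.0746, so r = 6.0746/9 = 0.67496.

0.675 per hour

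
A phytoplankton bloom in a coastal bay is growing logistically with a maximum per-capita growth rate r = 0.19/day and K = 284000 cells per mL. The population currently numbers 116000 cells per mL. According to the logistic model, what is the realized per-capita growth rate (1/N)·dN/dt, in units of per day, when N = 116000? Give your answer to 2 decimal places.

(1/N)·dN/dt = r(1 − N/K) = 0.19 × (1 − 116000/284000).
= 0.19 × 0.59155 = 0.11239.

0.11 per day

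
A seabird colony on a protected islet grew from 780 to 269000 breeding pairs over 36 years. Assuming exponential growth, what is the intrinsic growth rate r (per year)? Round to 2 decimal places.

From N(t) = N₀·e^(rt): e^(r·36) = 269000/780 = 344.87.
r·36 = ln(344.87) = 5.8432, so r = 5.8432/36 = 0.16231.

0.16 per year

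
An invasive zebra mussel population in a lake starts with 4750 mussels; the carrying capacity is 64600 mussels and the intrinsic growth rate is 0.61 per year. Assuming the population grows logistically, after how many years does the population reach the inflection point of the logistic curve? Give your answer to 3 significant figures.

Logistic growth is fastest at N = K/2 = 32300.
A = (K − N₀)/N₀ = 12.6. Set K/(1 + A·e^(−rt)) = K/2 → A·e^(−rt) = 1.
e^(−0.61t) = 1/12.6 = 0.0793651, so t = ln(12.6)/0.61 = 2.5337/0.61 = 4.1536.

4.15 years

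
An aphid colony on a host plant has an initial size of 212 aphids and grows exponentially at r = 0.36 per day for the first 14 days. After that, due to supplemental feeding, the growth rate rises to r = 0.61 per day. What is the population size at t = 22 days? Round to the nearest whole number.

4310594 aphids

Phase 1: N(14) = 212·e^(0.36×14) = 212·e^5.04 = 32747.6.
Phase 2 runs for 22 − 14 = 8 days at r = 0.61.
N(22) = 32747.6·e^(0.61×8) = 32747.6·e^4.88 = 4.310594×10^6.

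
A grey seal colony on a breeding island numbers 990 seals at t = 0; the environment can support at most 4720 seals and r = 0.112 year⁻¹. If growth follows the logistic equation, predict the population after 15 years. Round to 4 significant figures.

2773 seals

A = (K − N₀)/N₀ = (4720 − 990)/990 = 3.7677.
N(t) = K/(1 + A·e^(−rt)) = 4720/(1 + 3.7677×e^(−0.112×15)).
e^(−1.68) = 0.18637; denominator = 1 + 3.7677×0.18637 = 1.7022.
N = 4720/1.7022 = 2772.89.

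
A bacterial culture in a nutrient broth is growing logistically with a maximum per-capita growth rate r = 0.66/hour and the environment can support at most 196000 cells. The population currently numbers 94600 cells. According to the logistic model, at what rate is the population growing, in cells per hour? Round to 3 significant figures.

dN/dt = rN(1 − N/K) = 0.66 × 94600 × (1 − 94600/196000).
1 − 94600/196000 = 0.51735; dN/dt = 0.66 × 94600 × 0.51735 = 32301.

32300 cells per hour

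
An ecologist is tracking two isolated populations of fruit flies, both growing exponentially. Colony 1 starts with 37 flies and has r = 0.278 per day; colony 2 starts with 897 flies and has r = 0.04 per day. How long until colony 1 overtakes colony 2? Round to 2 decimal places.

13.40 days

Set 37·e^(0.278t) = 897·e^(0.04t).
e^((0.278 − 0.04)t) = 897/37 → e^(0.238·t) = 24.243.
0.238·t = ln(24.243) = 3.1881, so t = 3.1881/0.238 = 13.396.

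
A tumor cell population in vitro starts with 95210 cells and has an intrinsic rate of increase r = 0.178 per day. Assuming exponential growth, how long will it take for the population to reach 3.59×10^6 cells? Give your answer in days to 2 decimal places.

Set N₀·e^(rt) = 3.59×10^6: e^(0.178·t) = 3.59×10^6/95210 = 37.706.
0.178·t = ln(37.706) = 3.6298, so t = 3.6298/0.178 = 20.392.

20.39 days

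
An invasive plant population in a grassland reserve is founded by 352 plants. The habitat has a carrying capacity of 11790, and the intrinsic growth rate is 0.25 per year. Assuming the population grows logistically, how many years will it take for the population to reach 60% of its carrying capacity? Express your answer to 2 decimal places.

A = (K − N₀)/N₀ = (11790 − 352)/352 = 32.494.
Solve 11790/(1 + 32.494·e^(−0.25t)) = 7074: 1 + 32.494·e^(−0.25t) = 1.6667, so e^(−0.25t) = 0.0205164.
−0.25·t = ln(0.0205164) = -3.8865, so t = 3.8865/0.25 = 15.546.

15.55 years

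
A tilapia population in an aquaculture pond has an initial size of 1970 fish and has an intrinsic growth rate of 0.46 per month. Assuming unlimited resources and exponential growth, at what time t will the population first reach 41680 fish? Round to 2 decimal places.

6.63 months

Set N₀·e^(rt) = 41680: e^(0.46·t) = 41680/1970 = 21.157.
0.46·t = ln(21.157) = 3.052, so t = 3.052/0.46 = 6.6348.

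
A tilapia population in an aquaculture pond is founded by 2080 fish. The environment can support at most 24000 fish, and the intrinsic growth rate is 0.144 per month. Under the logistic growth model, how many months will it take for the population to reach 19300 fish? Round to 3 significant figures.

A = (K − N₀)/N₀ = (24000 − 2080)/2080 = 10.538.
Solve 24000/(1 + 10.538·e^(−0.144t)) = 19300: 1 + 10.538·e^(−0.144t) = 1.2435, so e^(−0.144t) = 0.0231081.
−0.144·t = ln(0.0231081) = -3.7676, so t = 3.7676/0.144 = 26.164.

26.2 months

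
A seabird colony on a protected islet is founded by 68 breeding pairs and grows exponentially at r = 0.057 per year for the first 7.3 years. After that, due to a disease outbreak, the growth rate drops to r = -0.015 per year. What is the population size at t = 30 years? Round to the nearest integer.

73 breeding pairs

Phase 1: N(7.3) = 68·e^(0.057×7.3) = 68·e^0.4161 = 103.091.
Phase 2 runs for 30 − 7.3 = 22.7 years at r = -0.015.
N(30) = 103.091·e^(-0.015×22.7) = 103.091·e^-0.3405 = 73.3401.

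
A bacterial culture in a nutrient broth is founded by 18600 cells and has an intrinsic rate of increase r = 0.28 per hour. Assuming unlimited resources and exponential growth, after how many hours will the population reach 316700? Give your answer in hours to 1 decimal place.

10.1 hours

Set N₀·e^(rt) = 316700: e^(0.28·t) = 316700/18600 = 17.027.
0.28·t = ln(17.027) = 2.8348, so t = 2.8348/0.28 = 10.124.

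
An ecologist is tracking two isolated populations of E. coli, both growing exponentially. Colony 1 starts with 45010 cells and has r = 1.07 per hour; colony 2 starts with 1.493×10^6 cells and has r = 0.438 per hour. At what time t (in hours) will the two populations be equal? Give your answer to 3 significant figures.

5.54 hours

Set 45010·e^(1.07t) = 1.493×10^6·e^(0.438t).
e^((1.07 − 0.438)t) = 1.493×10^6/45010 → e^(0.632·t) = 33.17.
0.632·t = ln(33.17) = 3.5017, so t = 3.5017/0.632 = 5.5406.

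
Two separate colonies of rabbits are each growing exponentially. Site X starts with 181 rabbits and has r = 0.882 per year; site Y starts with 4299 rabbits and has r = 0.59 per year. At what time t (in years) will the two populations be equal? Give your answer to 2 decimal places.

10.85 years

Set 181·e^(0.882t) = 4299·e^(0.59t).
e^((0.882 − 0.59)t) = 4299/181 → e^(0.292·t) = 23.751.
0.292·t = ln(23.751) = 3.1676, so t = 3.1676/0.292 = 10.848.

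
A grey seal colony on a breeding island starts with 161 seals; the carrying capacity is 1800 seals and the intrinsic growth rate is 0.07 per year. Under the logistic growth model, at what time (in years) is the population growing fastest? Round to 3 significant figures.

Logistic growth is fastest at N = K/2 = 900.
A = (K − N₀)/N₀ = 10.18. Set K/(1 + A·e^(−rt)) = K/2 → A·e^(−rt) = 1.
e^(−0.07t) = 1/10.18 = 0.0982306, so t = ln(10.18)/0.07 = 2.3204/0.07 = 33.149.

33.1 years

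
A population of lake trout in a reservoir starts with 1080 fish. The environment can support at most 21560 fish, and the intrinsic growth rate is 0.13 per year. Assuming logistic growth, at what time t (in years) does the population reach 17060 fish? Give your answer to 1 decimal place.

32.9 years

A = (K − N₀)/N₀ = (21560 − 1080)/1080 = 18.963.
Solve 21560/(1 + 18.963·e^(−0.13t)) = 17060: 1 + 18.963·e^(−0.13t) = 1.2638, so e^(−0.13t) = 0.01391.
−0.13·t = ln(0.01391) = -4.2751, so t = 4.2751/0.13 = 32.886.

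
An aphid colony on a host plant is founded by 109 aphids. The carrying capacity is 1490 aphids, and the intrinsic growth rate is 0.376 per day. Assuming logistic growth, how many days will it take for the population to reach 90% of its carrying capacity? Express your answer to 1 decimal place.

A = (K − N₀)/N₀ = (1490 − 109)/109 = 12.67.
Solve 1490/(1 + 12.67·e^(−0.376t)) = 1341: 1 + 12.67·e^(−0.376t) = 1.1111, so e^(−0.376t) = 0.00876981.
−0.376·t = ln(0.00876981) = -4.7364, so t = 4.7364/0.376 = 12.597.

12.6 days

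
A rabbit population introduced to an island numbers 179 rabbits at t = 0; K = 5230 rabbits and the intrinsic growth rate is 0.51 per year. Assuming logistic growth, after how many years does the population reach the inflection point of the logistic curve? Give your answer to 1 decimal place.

6.5 years

Logistic growth is fastest at N = K/2 = 2615.
A = (K − N₀)/N₀ = 28.218. Set K/(1 + A·e^(−rt)) = K/2 → A·e^(−rt) = 1.
e^(−0.51t) = 1/28.218 = 0.0354385, so t = ln(28.218)/0.51 = 3.34/0.51 = 6.5489.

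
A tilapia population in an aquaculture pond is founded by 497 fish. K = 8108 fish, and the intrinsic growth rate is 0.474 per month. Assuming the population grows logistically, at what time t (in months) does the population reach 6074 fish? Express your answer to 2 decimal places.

8.06 months

A = (K − N₀)/N₀ = (8108 − 497)/497 = 15.314.
Solve 8108/(1 + 15.314·e^(−0.474t)) = 6074: 1 + 15.314·e^(−0.474t) = 1.3349, so e^(−0.474t) = 0.0218671.
−0.474·t = ln(0.0218671) = -3.8228, so t = 3.8228/0.474 = 8.0649.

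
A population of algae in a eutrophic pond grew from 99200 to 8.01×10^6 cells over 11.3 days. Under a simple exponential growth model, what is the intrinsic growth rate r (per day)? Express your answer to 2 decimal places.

0.39 per day

From N(t) = N₀·e^(rt): e^(r·11.3) = 8.01×10^6/99200 = 80.746.
r·11.3 = ln(80.746) = 4.3913, so r = 4.3913/11.3 = 0.38861.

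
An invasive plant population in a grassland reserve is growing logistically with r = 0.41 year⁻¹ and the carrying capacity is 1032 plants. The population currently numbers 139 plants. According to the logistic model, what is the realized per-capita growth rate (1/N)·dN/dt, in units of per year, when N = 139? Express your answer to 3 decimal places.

0.355 per year

(1/N)·dN/dt = r(1 − N/K) = 0.41 × (1 − 139/1032).
= 0.41 × 0.86531 = 0.35478.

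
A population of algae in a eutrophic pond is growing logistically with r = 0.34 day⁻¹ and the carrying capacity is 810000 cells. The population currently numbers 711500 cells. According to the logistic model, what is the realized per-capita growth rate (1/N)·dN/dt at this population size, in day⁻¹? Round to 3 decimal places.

0.041 per day

(1/N)·dN/dt = r(1 − N/K) = 0.34 × (1 − 711500/810000).
= 0.34 × 0.1216 = 0.041346.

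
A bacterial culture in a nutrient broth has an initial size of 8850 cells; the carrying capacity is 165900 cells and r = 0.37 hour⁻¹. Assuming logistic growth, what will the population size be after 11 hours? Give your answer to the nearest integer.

A = (K − N₀)/N₀ = (165900 − 8850)/8850 = 17.746.
N(t) = K/(1 + A·e^(−rt)) = 165900/(1 + 17.746×e^(−0.37×11)).
e^(−4.07) = 0.017077; denominator = 1 + 17.746×0.017077 = 1.3031.
N = 165900/1.3031 = 127317.

127317 cells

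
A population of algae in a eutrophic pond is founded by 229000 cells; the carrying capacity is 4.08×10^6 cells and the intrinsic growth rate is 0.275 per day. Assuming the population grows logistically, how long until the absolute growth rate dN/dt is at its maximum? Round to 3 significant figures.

10.3 days

Logistic growth is fastest at N = K/2 = 2.04×10^6.
A = (K − N₀)/N₀ = 16.817. Set K/(1 + A·e^(−rt)) = K/2 → A·e^(−rt) = 1.
e^(−0.275t) = 1/16.817 = 0.0594651, so t = ln(16.817)/0.275 = 2.8224/0.275 = 10.263.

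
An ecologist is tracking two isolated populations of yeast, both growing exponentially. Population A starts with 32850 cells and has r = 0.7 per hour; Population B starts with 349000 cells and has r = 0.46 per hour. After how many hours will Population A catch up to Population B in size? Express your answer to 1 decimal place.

Set 32850·e^(0.7t) = 349000·e^(0.46t).
e^((0.7 − 0.46)t) = 349000/32850 → e^(0.24·t) = 10.624.
0.24·t = ln(10.624) = 2.3631, so t = 2.3631/0.24 = 9.8463.

9.8 hours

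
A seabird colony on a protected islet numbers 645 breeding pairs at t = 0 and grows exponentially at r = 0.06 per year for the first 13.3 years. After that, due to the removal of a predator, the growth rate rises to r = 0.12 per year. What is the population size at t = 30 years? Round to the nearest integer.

Phase 1: N(13.3) = 645·e^(0.06×13.3) = 645·e^0.798 = 1432.61.
Phase 2 runs for 30 − 13.3 = 16.7 years at r = 0.12.
N(30) = 1432.61·e^(0.12×16.7) = 1432.61·e^2.004 = 10628.

10628 breeding pairs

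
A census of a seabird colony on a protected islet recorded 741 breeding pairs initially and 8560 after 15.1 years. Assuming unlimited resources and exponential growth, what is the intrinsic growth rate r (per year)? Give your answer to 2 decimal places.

From N(t) = N₀·e^(rt): e^(r·15.1) = 8560/741 = 11.552.
r·15.1 = ln(11.552) = 2.4469, so r = 2.4469/15.1 = 0.16204.

0.16 per year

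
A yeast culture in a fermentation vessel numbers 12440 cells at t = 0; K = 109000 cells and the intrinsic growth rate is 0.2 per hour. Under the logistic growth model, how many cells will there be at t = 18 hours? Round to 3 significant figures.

89900 cells

A = (K − N₀)/N₀ = (109000 − 12440)/12440 = 7.7621.
N(t) = K/(1 + A·e^(−rt)) = 109000/(1 + 7.7621×e^(−0.2×18)).
e^(−3.6) = 0.027324; denominator = 1 + 7.7621×0.027324 = 1.2121.
N = 109000/1.2121 = 89927.4.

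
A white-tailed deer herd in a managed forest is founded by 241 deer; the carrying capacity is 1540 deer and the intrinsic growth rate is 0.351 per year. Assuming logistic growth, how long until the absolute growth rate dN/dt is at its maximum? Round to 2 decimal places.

Logistic growth is fastest at N = K/2 = 770.
A = (K − N₀)/N₀ = 5.39. Set K/(1 + A·e^(−rt)) = K/2 → A·e^(−rt) = 1.
e^(−0.351t) = 1/5.39 = 0.185527, so t = ln(5.39)/0.351 = 1.6846/0.351 = 4.7993.

4.80 years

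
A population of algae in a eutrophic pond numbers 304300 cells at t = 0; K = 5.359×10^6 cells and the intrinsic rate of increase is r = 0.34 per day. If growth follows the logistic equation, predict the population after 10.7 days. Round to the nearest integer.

A = (K − N₀)/N₀ = (5.359×10^6 − 304300)/304300 = 16.611.
N(t) = K/(1 + A·e^(−rt)) = 5.359×10^6/(1 + 16.611×e^(−0.34×10.7)).
e^(−3.638) = 0.026305; denominator = 1 + 16.611×0.026305 = 1.4369.
N = 5.359×10^6/1.4369 = 3.729431×10^6.

3729431 cells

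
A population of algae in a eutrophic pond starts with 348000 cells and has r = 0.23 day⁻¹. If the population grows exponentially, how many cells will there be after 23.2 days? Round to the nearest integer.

N(t) = N₀·e^(rt) = 348000 × e^(0.23×23.2) = 348000 × e^5.336.
e^5.336 ≈ 207.68, so N ≈ 348000 × 207.68 = 7.227275×10^7.

72272753 cells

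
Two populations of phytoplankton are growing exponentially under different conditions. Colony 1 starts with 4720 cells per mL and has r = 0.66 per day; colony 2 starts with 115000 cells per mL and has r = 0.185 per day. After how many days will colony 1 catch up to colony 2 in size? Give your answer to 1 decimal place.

6.7 days

Set 4720·e^(0.66t) = 115000·e^(0.185t).
e^((0.66 − 0.185)t) = 115000/4720 → e^(0.475·t) = 24.364.
0.475·t = ln(24.364) = 3.1931, so t = 3.1931/0.475 = 6.7224.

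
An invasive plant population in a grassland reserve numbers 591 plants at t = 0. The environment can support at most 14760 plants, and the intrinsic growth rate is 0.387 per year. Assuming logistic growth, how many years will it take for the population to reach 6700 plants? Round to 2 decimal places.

7.73 years

A = (K − N₀)/N₀ = (14760 − 591)/591 = 23.975.
Solve 14760/(1 + 23.975·e^(−0.387t)) = 6700: 1 + 23.975·e^(−0.387t) = 2.203, so e^(−0.387t) = 0.0501774.
−0.387·t = ln(0.0501774) = -2.9922, so t = 2.9922/0.387 = 7.7318.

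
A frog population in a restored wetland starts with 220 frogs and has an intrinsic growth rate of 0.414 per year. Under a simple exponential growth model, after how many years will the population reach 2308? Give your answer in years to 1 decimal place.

Set N₀·e^(rt) = 2308: e^(0.414·t) = 2308/220 = 10.491.
0.414·t = ln(10.491) = 2.3505, so t = 2.3505/0.414 = 5.6776.

5.7 years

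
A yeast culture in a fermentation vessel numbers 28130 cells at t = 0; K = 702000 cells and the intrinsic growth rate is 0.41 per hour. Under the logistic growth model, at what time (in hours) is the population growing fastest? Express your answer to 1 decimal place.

7.7 hours

Logistic growth is fastest at N = K/2 = 351000.
A = (K − N₀)/N₀ = 23.956. Set K/(1 + A·e^(−rt)) = K/2 → A·e^(−rt) = 1.
e^(−0.41t) = 1/23.956 = 0.041744, so t = ln(23.956)/0.41 = 3.1762/0.41 = 7.7468.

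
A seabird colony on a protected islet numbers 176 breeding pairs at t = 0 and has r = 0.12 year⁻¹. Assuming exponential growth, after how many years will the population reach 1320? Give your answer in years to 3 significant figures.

16.8 years

Set N₀·e^(rt) = 1320: e^(0.12·t) = 1320/176 = 7.5.
0.12·t = ln(7.5) = 2.0149, so t = 2.0149/0.12 = 16.791.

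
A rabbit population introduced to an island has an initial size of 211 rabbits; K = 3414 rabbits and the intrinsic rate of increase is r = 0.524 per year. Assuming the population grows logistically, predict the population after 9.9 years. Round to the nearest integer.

A = (K − N₀)/N₀ = (3414 − 211)/211 = 15.18.
N(t) = K/(1 + A·e^(−rt)) = 3414/(1 + 15.18×e^(−0.524×9.9)).
e^(−5.188) = 0.0055854; denominator = 1 + 15.18×0.0055854 = 1.0848.
N = 3414/1.0848 = 3147.16.

3147 rabbits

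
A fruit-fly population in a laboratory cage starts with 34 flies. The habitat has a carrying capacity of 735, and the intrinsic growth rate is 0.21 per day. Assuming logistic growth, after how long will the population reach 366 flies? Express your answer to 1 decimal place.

A = (K − N₀)/N₀ = (735 − 34)/34 = 20.618.
Solve 735/(1 + 20.618·e^(−0.21t)) = 366: 1 + 20.618·e^(−0.21t) = 2.0082, so e^(−0.21t) = 0.0488997.
−0.21·t = ln(0.0488997) = -3.018, so t = 3.018/0.21 = 14.371.

14.4 days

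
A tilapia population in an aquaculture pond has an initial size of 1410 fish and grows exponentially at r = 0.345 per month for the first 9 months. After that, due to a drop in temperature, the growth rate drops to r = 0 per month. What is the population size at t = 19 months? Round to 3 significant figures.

31500 fish

Phase 1: N(9) = 1410·e^(0.345×9) = 1410·e^3.105 = 31456.
Phase 2 runs for 19 − 9 = 10 months at r = 0.
N(19) = 31456·e^(0×10) = 31456·e^0 = 31456.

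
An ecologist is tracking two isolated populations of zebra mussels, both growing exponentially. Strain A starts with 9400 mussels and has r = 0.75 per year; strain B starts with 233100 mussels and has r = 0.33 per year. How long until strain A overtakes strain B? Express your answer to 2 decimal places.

7.64 years

Set 9400·e^(0.75t) = 233100·e^(0.33t).
e^((0.75 − 0.33)t) = 233100/9400 → e^(0.42·t) = 24.798.
0.42·t = ln(24.798) = 3.2108, so t = 3.2108/0.42 = 7.6447.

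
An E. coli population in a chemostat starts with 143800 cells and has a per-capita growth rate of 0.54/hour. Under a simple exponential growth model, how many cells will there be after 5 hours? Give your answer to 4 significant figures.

N(t) = N₀·e^(rt) = 143800 × e^(0.54×5) = 143800 × e^2.7.
e^2.7 ≈ 14.88, so N ≈ 143800 × 14.88 = 2.139705×10^6.

2140000 cells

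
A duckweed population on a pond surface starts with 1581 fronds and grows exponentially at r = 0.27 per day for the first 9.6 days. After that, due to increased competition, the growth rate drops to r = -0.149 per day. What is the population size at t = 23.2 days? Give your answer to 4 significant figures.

Phase 1: N(9.6) = 1581·e^(0.27×9.6) = 1581·e^2.592 = 21116.6.
Phase 2 runs for 23.2 − 9.6 = 13.6 days at r = -0.149.
N(23.2) = 21116.6·e^(-0.149×13.6) = 21116.6·e^-2.026 = 2783.36.

2783 fronds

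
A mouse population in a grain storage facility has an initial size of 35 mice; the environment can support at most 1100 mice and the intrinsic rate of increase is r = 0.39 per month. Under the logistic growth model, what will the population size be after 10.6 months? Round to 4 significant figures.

A = (K − N₀)/N₀ = (1100 − 35)/35 = 30.429.
N(t) = K/(1 + A·e^(−rt)) = 1100/(1 + 30.429×e^(−0.39×10.6)).
e^(−4.134) = 0.016019; denominator = 1 + 30.429×0.016019 = 1.4874.
N = 1100/1.4874 = 739.533.

739.5 mice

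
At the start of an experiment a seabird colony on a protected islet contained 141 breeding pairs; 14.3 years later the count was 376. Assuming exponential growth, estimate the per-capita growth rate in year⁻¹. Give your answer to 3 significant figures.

From N(t) = N₀·e^(rt): e^(r·14.3) = 376/141 = 2.6667.
r·14.3 = ln(2.6667) = 0.98083, so r = 0.98083/14.3 = 0.068589.

0.0686 per year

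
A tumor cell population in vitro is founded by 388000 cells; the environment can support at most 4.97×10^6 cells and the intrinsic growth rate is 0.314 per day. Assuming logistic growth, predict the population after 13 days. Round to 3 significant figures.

4140000 cells

A = (K − N₀)/N₀ = (4.97×10^6 − 388000)/388000 = 11.809.
N(t) = K/(1 + A·e^(−rt)) = 4.97×10^6/(1 + 11.809×e^(−0.314×13)).
e^(−4.082) = 0.016874; denominator = 1 + 11.809×0.016874 = 1.1993.
N = 4.97×10^6/1.1993 = 4.144201×10^6.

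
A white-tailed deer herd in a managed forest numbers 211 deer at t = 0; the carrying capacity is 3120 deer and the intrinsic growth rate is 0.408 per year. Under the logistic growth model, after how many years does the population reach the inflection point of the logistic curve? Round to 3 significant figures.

6.43 years

Logistic growth is fastest at N = K/2 = 1560.
A = (K − N₀)/N₀ = 13.787. Set K/(1 + A·e^(−rt)) = K/2 → A·e^(−rt) = 1.
e^(−0.408t) = 1/13.787 = 0.0725335, so t = ln(13.787)/0.408 = 2.6237/0.408 = 6.4307.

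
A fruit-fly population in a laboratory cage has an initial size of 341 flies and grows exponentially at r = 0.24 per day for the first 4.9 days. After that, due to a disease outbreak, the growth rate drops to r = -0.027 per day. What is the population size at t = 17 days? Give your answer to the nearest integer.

797 flies

Phase 1: N(4.9) = 341·e^(0.24×4.9) = 341·e^1.176 = 1105.31.
Phase 2 runs for 17 − 4.9 = 12.1 days at r = -0.027.
N(17) = 1105.31·e^(-0.027×12.1) = 1105.31·e^-0.3267 = 797.261.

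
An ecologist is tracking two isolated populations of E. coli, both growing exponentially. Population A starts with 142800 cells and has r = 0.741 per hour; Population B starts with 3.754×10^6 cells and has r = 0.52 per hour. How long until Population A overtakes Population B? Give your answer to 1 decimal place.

Set 142800·e^(0.741t) = 3.754×10^6·e^(0.52t).
e^((0.741 − 0.52)t) = 3.754×10^6/142800 → e^(0.221·t) = 26.289.
0.221·t = ln(26.289) = 3.2691, so t = 3.2691/0.221 = 14.792.

14.8 hours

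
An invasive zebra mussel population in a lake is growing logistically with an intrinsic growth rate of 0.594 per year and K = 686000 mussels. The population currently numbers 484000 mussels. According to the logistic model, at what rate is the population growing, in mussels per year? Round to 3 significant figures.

dN/dt = rN(1 − N/K) = 0.594 × 484000 × (1 − 484000/686000).
1 − 484000/686000 = 0.29446; dN/dt = 0.594 × 484000 × 0.29446 = 84656.

84700 mussels per year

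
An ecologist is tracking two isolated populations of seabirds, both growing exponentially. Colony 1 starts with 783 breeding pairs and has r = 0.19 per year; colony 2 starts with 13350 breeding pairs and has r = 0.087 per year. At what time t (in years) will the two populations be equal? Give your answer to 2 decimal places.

Set 783·e^(0.19t) = 13350·e^(0.087t).
e^((0.19 − 0.087)t) = 13350/783 → e^(0.103·t) = 17.05.
0.103·t = ln(17.05) = 2.8361, so t = 2.8361/0.103 = 27.535.

27.54 years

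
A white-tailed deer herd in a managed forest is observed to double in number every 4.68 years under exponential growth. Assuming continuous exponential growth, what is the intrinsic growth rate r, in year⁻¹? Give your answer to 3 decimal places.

r = ln(2)/t_d = 0.6931/4.68 = 0.14811.

0.148 per year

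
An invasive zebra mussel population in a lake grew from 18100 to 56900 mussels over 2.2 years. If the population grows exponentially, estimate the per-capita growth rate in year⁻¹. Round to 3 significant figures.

From N(t) = N₀·e^(rt): e^(r·2.2) = 56900/18100 = 3.1436.
r·2.2 = ln(3.1436) = 1.1454, so r = 1.1454/2.2 = 0.52063.

0.521 per year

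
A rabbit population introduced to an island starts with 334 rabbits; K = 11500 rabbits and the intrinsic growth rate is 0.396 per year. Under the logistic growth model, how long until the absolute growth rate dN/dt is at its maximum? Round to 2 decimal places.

8.86 years

Logistic growth is fastest at N = K/2 = 5750.
A = (K − N₀)/N₀ = 33.431. Set K/(1 + A·e^(−rt)) = K/2 → A·e^(−rt) = 1.
e^(−0.396t) = 1/33.431 = 0.0299122, so t = ln(33.431)/0.396 = 3.5095/0.396 = 8.8623.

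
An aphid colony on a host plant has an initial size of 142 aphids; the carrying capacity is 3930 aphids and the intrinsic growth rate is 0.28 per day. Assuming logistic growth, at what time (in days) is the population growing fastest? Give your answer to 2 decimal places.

11.73 days

Logistic growth is fastest at N = K/2 = 1965.
A = (K − N₀)/N₀ = 26.676. Set K/(1 + A·e^(−rt)) = K/2 → A·e^(−rt) = 1.
e^(−0.28t) = 1/26.676 = 0.0374868, so t = ln(26.676)/0.28 = 3.2838/0.28 = 11.728.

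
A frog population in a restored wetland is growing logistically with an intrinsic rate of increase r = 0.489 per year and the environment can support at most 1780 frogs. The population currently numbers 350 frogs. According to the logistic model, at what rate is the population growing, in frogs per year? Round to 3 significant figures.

137 frogs per year

dN/dt = rN(1 − N/K) = 0.489 × 350 × (1 − 350/1780).
1 − 350/1780 = 0.80337; dN/dt = 0.489 × 350 × 0.80337 = 137.5.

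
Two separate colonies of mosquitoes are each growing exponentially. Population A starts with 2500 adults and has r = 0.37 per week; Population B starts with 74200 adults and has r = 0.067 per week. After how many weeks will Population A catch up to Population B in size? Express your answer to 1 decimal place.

11.2 weeks

Set 2500·e^(0.37t) = 74200·e^(0.067t).
e^((0.37 − 0.067)t) = 74200/2500 → e^(0.303·t) = 29.68.
0.303·t = ln(29.68) = 3.3905, so t = 3.3905/0.303 = 11.19.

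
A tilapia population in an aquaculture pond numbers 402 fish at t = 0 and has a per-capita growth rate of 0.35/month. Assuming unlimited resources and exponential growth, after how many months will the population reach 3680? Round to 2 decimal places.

6.33 months

Set N₀·e^(rt) = 3680: e^(0.35·t) = 3680/402 = 9.1542.
0.35·t = ln(9.1542) = 2.2142, so t = 2.2142/0.35 = 6.3263.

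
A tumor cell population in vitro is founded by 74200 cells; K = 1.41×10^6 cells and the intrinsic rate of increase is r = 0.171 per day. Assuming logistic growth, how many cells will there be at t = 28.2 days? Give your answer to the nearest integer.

1231543 cells

A = (K − N₀)/N₀ = (1.41×10^6 − 74200)/74200 = 18.003.
N(t) = K/(1 + A·e^(−rt)) = 1.41×10^6/(1 + 18.003×e^(−0.171×28.2)).
e^(−4.822) = 0.0080491; denominator = 1 + 18.003×0.0080491 = 1.1449.
N = 1.41×10^6/1.1449 = 1.231543×10^6.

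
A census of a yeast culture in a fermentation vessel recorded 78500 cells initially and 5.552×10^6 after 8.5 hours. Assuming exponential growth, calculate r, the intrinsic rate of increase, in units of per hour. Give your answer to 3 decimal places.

0.501 per hour

From N(t) = N₀·e^(rt): e^(r·8.5) = 5.552×10^6/78500 = 70.726.
r·8.5 = ln(70.726) = 4.2588, so r = 4.2588/8.5 = 0.50104.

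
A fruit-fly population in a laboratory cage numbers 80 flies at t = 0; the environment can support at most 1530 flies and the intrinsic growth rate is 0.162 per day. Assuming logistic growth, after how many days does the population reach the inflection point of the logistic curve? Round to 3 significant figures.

Logistic growth is fastest at N = K/2 = 765.
A = (K − N₀)/N₀ = 18.125. Set K/(1 + A·e^(−rt)) = K/2 → A·e^(−rt) = 1.
e^(−0.162t) = 1/18.125 = 0.0551724, so t = ln(18.125)/0.162 = 2.8973/0.162 = 17.885.

17.9 days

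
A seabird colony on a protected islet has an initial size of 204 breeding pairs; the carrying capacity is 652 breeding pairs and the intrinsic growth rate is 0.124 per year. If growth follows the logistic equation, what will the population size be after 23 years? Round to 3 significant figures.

579 breeding pairs

A = (K − N₀)/N₀ = (652 − 204)/204 = 2.1961.
N(t) = K/(1 + A·e^(−rt)) = 652/(1 + 2.1961×e^(−0.124×23)).
e^(−2.852) = 0.057729; denominator = 1 + 2.1961×0.057729 = 1.1268.
N = 652/1.1268 = 578.642.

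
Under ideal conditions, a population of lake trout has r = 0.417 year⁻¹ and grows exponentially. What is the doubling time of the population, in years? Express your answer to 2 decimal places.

Doubling time t_d = ln(2)/r = 0.6931/0.417 = 1.6622.

1.66 years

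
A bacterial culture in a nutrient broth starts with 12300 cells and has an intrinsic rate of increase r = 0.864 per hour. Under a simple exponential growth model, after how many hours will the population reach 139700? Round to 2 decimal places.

Set N₀·e^(rt) = 139700: e^(0.864·t) = 139700/12300 = 11.358.
0.864·t = ln(11.358) = 2.4299, so t = 2.4299/0.864 = 2.8124.

2.81 hours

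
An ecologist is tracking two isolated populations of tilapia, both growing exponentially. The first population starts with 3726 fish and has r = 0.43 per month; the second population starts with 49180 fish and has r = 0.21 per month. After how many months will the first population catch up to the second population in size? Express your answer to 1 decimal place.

Set 3726·e^(0.43t) = 49180·e^(0.21t).
e^((0.43 − 0.21)t) = 49180/3726 → e^(0.22·t) = 13.199.
0.22·t = ln(13.199) = 2.5802, so t = 2.5802/0.22 = 11.728.

11.7 months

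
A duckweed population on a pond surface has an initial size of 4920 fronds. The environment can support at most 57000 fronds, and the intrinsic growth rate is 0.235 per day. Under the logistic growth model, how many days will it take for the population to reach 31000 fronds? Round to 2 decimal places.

10.79 days

A = (K − N₀)/N₀ = (57000 − 4920)/4920 = 10.585.
Solve 57000/(1 + 10.585·e^(−0.235t)) = 31000: 1 + 10.585·e^(−0.235t) = 1.8387, so e^(−0.235t) = 0.0792329.
−0.235·t = ln(0.0792329) = -2.5354, so t = 2.5354/0.235 = 10.789.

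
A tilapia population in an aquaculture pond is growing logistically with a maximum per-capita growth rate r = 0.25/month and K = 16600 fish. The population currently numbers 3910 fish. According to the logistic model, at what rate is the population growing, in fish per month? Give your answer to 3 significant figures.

dN/dt = rN(1 − N/K) = 0.25 × 3910 × (1 − 3910/16600).
1 − 3910/16600 = 0.76446; dN/dt = 0.25 × 3910 × 0.76446 = 747.26.

747 fish per month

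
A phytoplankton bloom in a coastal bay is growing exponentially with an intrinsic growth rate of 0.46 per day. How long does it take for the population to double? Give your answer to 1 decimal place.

Doubling time t_d = ln(2)/r = 0.6931/0.46 = 1.5068.

1.5 days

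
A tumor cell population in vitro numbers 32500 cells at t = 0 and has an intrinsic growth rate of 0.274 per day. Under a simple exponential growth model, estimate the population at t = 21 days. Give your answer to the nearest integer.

10252123 cells

N(t) = N₀·e^(rt) = 32500 × e^(0.274×21) = 32500 × e^5.754.
e^5.754 ≈ 315.45, so N ≈ 32500 × 315.45 = 1.025212×10^7.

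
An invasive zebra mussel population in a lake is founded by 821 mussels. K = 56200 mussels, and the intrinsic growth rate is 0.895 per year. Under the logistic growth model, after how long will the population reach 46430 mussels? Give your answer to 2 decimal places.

A = (K − N₀)/N₀ = (56200 − 821)/821 = 67.453.
Solve 56200/(1 + 67.453·e^(−0.895t)) = 46430: 1 + 67.453·e^(−0.895t) = 1.2104, so e^(−0.895t) = 0.00311956.
−0.895·t = ln(0.00311956) = -5.7701, so t = 5.7701/0.895 = 6.447.

6.45 years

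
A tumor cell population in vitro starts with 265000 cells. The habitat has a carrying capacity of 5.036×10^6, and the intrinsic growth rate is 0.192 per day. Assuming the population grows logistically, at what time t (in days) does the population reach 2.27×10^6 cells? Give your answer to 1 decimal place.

A = (K − N₀)/N₀ = (5.036×10^6 − 265000)/265000 = 18.004.
Solve 5.036×10^6/(1 + 18.004·e^(−0.192t)) = 2.27×10^6: 1 + 18.004·e^(−0.192t) = 2.2185, so e^(−0.192t) = 0.0676804.
−0.192·t = ln(0.0676804) = -2.693, so t = 2.693/0.192 = 14.026.

14.0 days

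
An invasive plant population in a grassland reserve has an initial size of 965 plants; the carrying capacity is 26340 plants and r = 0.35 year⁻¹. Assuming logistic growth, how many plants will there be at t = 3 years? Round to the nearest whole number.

2582 plants

A = (K − N₀)/N₀ = (26340 − 965)/965 = 26.295.
N(t) = K/(1 + A·e^(−rt)) = 26340/(1 + 26.295×e^(−0.35×3)).
e^(−1.05) = 0.34994; denominator = 1 + 26.295×0.34994 = 10.202.
N = 26340/10.202 = 2581.91.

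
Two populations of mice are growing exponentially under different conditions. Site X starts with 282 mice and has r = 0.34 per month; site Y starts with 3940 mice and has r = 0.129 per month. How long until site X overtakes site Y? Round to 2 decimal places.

12.50 months

Set 282·e^(0.34t) = 3940·e^(0.129t).
e^((0.34 − 0.129)t) = 3940/282 → e^(0.211·t) = 13.972.
0.211·t = ln(13.972) = 2.637, so t = 2.637/0.211 = 12.498.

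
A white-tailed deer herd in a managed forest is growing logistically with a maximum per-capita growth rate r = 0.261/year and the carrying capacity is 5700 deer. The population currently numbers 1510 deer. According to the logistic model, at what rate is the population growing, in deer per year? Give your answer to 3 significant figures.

290 deer per year

dN/dt = rN(1 − N/K) = 0.261 × 1510 × (1 − 1510/5700).
1 − 1510/5700 = 0.73509; dN/dt = 0.261 × 1510 × 0.73509 = 289.71.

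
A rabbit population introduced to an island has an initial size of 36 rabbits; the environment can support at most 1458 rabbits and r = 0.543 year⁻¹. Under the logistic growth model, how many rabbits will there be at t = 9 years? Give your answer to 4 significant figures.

A = (K − N₀)/N₀ = (1458 − 36)/36 = 39.5.
N(t) = K/(1 + A·e^(−rt)) = 1458/(1 + 39.5×e^(−0.543×9)).
e^(−4.887) = 0.007544; denominator = 1 + 39.5×0.007544 = 1.298.
N = 1458/1.298 = 1123.28.

1123 rabbits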